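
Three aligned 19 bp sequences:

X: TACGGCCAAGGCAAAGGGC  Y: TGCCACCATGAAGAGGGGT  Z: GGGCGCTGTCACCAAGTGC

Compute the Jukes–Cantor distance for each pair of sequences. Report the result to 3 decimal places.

X–Y: 9/19 sites differ → p ≈ 0.473684, d = −0.75 ln(1 − 0.631579) = 0.748897 ≈ 0.749.
X–Z: 11/19 sites differ → p ≈ 0.578947, d = −0.75 ln(1 − 0.771929) = 1.108574 ≈ 1.109.
Y–Z: 11/19 sites differ → p ≈ 0.578947, d = −0.75 ln(1 − 0.771929) = 1.108574 ≈ 1.109.

d(X,Y) = 0.749, d(X,Z) = 1.109, d(Y,Z) = 1.109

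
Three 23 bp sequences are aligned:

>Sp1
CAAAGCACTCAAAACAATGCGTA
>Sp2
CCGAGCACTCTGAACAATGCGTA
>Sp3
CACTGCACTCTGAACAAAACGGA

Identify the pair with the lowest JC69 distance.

Sp1–Sp2: 4/23 differ, p = 0.174, d = 0.198.
Sp1–Sp3: 7/23 differ, p = 0.304, d = 0.390.
Sp2–Sp3: 6/23 differ, p = 0.261, d = 0.321.
The smallest distance is between Sp1 and Sp2.

Sp1 and Sp2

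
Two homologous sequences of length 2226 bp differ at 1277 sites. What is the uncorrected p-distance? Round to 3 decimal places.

p = 1277/2226 = 0.573674… ≈ 0.574 (to 3 d.p.).

0.574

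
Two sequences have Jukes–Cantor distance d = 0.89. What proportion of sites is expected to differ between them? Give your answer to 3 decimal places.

0.521

p = (3/4)(1 − e^(−4d/3)) = 0.75 × (1 − e^(-1.186667)) = 0.75 × (1 − 0.305237) = 0.521072.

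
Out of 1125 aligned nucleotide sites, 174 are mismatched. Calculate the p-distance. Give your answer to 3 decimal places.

p = 174/1125 = 0.154666… ≈ 0.155 (to 3 d.p.).

0.155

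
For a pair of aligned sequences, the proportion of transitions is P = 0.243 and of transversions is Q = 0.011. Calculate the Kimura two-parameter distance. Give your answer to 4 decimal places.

Under the Kimura two-parameter model, d = −½ ln(1 − 2P − Q) − ¼ ln(1 − 2Q).
1 − 2P − Q = 0.503, giving −½ ln(0.503) = 0.343583.
1 − 2Q = 0.978, giving −¼ ln(0.978) = 0.005561.
d = 0.343583 + 0.005561 = 0.349144.

0.3491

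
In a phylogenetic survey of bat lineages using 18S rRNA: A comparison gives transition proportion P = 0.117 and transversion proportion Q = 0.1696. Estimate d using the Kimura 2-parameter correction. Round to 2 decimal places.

Under the Kimura two-parameter model, d = −½ ln(1 − 2P − Q) − ¼ ln(1 − 2Q).
1 − 2P − Q = 0.5964, giving −½ ln(0.5964) = 0.258422.
1 − 2Q = 0.6608, giving −¼ ln(0.6608) = 0.103576.
d = 0.258422 + 0.103576 = 0.361998.

0.36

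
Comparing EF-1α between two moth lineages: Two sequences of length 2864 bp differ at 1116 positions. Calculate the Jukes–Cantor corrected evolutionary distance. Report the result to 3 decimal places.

0.550

p = 1116/2864 ≈ 0.389665.
d = −(3/4) ln(1 − 4p/3) = −0.75 ln(1 − 0.519553) = −0.75 ln(0.480447)
  = −0.75 × (-0.733038) = 0.549779 substitutions/site.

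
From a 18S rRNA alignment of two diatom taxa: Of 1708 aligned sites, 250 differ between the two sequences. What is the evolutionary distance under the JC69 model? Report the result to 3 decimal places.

p = 250/1708 ≈ 0.14637.
d = −(3/4) ln(1 − 4p/3) = −0.75 ln(1 − 0.19516) = −0.75 ln(0.80484)
  = −0.75 × (-0.217112) = 0.162834 substitutions/site.

0.163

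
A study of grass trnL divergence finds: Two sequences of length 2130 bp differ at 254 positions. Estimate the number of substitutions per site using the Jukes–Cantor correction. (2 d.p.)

p = 254/2130 ≈ 0.119249.
d = −(3/4) ln(1 − 4p/3) = −0.75 ln(1 − 0.158999) = −0.75 ln(0.841001)
  = −0.75 × (-0.173162) = 0.129872 substitutions/site.

0.13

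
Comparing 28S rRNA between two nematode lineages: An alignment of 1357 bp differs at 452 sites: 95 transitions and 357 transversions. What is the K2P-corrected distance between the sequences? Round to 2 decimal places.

0.44

P = 95/1357 ≈ 0.070007 and Q = 357/1357 ≈ 0.26308.
Under the Kimura two-parameter model, d = −½ ln(1 − 2P − Q) − ¼ ln(1 − 2Q).
1 − 2P − Q = 0.596906, giving −½ ln(0.596906) = 0.257998.
1 − 2Q = 0.47384, giving −¼ ln(0.47384) = 0.186721.
d = 0.257998 + 0.186721 = 0.444719.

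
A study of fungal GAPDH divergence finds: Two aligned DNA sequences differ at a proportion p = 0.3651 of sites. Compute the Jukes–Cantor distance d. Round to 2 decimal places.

d = −(3/4) ln(1 − 4p/3) = −0.75 ln(1 − 0.4868) = −0.75 ln(0.5132)
  = −0.75 × (-0.667090) = 0.500318 substitutions/site.

0.50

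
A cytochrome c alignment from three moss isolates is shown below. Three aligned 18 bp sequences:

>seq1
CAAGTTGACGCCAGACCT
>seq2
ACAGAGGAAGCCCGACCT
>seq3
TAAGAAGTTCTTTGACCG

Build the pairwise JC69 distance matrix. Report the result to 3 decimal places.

d(seq1,seq2) = 0.441, d(seq1,seq3) = 1.012, d(seq2,seq3) = 1.012

seq1–seq2: 6/18 sites differ → p ≈ 0.333333, d = −0.75 ln(1 − 0.444444) = 0.440839 ≈ 0.441.
seq1–seq3: 10/18 sites differ → p ≈ 0.555556, d = −0.75 ln(1 − 0.740741) = 1.012446 ≈ 1.012.
seq2–seq3: 10/18 sites differ → p ≈ 0.555556, d = −0.75 ln(1 − 0.740741) = 1.012446 ≈ 1.012.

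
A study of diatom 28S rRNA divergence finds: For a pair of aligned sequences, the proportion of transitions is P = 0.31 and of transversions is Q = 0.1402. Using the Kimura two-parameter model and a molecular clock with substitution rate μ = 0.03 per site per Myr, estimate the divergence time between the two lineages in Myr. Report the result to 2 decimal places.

13.27

Under the Kimura two-parameter model, d = −½ ln(1 − 2P − Q) − ¼ ln(1 − 2Q).
1 − 2P − Q = 0.2398, giving −½ ln(0.2398) = 0.713975.
1 − 2Q = 0.7196, giving −¼ ln(0.7196) = 0.082265.
d = 0.713975 + 0.082265 = 0.796240.
Under a molecular clock d = 2μt, so t = d/(2μ) = 0.796240 / (2 × 0.03) = 13.27 Myr.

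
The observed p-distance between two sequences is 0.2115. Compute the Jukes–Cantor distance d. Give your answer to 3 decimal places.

0.248

d = −(3/4) ln(1 − 4p/3) = −0.75 ln(1 − 0.282) = −0.75 ln(0.718)
  = −0.75 × (-0.331286) = 0.248465 substitutions/site.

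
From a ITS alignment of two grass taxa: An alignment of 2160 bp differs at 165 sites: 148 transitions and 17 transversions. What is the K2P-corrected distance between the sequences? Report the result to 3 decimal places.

P = 148/2160 ≈ 0.068519 and Q = 17/2160 ≈ 0.00787.
Under the Kimura two-parameter model, d = −½ ln(1 − 2P − Q) − ¼ ln(1 − 2Q).
1 − 2P − Q = 0.855092, giving −½ ln(0.855092) = 0.078273.
1 − 2Q = 0.98426, giving −¼ ln(0.98426) = 0.003966.
d = 0.078273 + 0.003966 = 0.082239.

0.082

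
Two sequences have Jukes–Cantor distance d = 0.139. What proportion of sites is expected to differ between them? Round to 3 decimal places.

0.127

p = (3/4)(1 − e^(−4d/3)) = 0.75 × (1 − e^(-0.185333)) = 0.75 × (1 − 0.830828) = 0.126879.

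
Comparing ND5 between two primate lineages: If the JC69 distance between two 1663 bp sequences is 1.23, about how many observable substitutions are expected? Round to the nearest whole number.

Invert JC69: p = (3/4)(1 − e^(−4d/3)) = 0.75 × (1 − e^(-1.64)) = 0.75 × (1 − 0.193980) = 0.604515.
Expected differing sites = pL ≈ 0.604515 × 1663 = 1005.308445 ≈ 1005.

1005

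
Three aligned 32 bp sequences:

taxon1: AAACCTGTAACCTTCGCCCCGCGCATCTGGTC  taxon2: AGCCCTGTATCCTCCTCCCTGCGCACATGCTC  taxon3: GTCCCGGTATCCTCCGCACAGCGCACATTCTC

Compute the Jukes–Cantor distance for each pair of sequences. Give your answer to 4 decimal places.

d(taxon1,taxon2) = 0.3525, d(taxon1,taxon3) = 0.5199, d(taxon2,taxon3) = 0.2586

taxon1–taxon2: 9/32 sites differ → p = 0.28125, d = −0.75 ln(1 − 0.375) = 0.352503 ≈ 0.3525.
taxon1–taxon3: 12/32 sites differ → p = 0.375, d = −0.75 ln(1 − 0.5) = 0.519860 ≈ 0.5199.
taxon2–taxon3: 7/32 sites differ → p = 0.21875, d = −0.75 ln(1 − 0.291667) = 0.258631 ≈ 0.2586.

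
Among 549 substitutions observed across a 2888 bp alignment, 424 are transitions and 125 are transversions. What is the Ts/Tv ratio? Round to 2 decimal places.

R = 424/125 = 3.392 ≈ 3.39 (to 2 d.p.).

3.39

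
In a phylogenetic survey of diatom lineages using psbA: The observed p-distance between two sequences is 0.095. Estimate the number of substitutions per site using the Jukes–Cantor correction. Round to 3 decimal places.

d = −(3/4) ln(1 − 4p/3) = −0.75 ln(1 − 0.126667) = −0.75 ln(0.873333)
  = −0.75 × (-0.135438) = 0.101579 substitutions/site.

0.102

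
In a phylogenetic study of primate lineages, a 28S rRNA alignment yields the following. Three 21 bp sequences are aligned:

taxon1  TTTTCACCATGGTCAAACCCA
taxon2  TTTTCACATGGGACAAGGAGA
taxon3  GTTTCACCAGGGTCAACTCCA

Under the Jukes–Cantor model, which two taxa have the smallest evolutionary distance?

taxon1–taxon2: 8/21 differ, p = 0.381, d = 0.532.
taxon1–taxon3: 4/21 differ, p = 0.190, d = 0.220.
taxon2–taxon3: 8/21 differ, p = 0.381, d = 0.532.
The smallest distance is between taxon1 and taxon3.

taxon1 and taxon3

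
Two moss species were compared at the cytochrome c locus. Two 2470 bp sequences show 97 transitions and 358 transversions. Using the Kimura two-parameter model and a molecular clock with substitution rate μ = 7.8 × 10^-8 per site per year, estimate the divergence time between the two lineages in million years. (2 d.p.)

1.36

P = 97/2470 ≈ 0.039271 and Q = 358/2470 ≈ 0.144939.
Under the Kimura two-parameter model, d = −½ ln(1 − 2P − Q) − ¼ ln(1 − 2Q).
1 − 2P − Q = 0.776519, giving −½ ln(0.776519) = 0.126467.
1 − 2Q = 0.710122, giving −¼ ln(0.710122) = 0.085580.
d = 0.126467 + 0.085580 = 0.212047.
Under a molecular clock d = 2μt, so t = d/(2μ) = 0.212047 / (2 × 7.8 × 10^-8) = 1.36 million years.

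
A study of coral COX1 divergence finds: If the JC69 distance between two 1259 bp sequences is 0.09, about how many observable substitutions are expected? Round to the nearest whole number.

Invert JC69: p = (3/4)(1 − e^(−4d/3)) = 0.75 × (1 − e^(-0.12)) = 0.75 × (1 − 0.886920) = 0.084810.
Expected differing sites = pL ≈ 0.084810 × 1259 = 106.77579 ≈ 107.

107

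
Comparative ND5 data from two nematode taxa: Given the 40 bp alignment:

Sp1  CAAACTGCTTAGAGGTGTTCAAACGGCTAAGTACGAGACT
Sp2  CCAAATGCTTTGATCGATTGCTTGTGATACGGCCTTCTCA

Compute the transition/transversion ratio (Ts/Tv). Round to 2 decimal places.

0.05

Transitions are A↔G and C↔T; transversions are all other mismatches.
Transitions: 1. Transversions: 21.
R = 1/21 = 0.047619… ≈ 0.05 (to 2 d.p.).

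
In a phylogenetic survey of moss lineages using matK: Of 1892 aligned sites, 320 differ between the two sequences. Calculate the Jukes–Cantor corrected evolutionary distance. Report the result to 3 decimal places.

p = 320/1892 ≈ 0.169133.
d = −(3/4) ln(1 − 4p/3) = −0.75 ln(1 − 0.225511) = −0.75 ln(0.774489)
  = −0.75 × (-0.255552) = 0.191664 substitutions/site.

0.192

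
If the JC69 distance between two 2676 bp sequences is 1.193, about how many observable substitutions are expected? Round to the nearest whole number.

Invert JC69: p = (3/4)(1 − e^(−4d/3)) = 0.75 × (1 − e^(-1.590667)) = 0.75 × (1 − 0.203790) = 0.597158.
Expected differing sites = pL ≈ 0.597158 × 2676 = 1597.994808 ≈ 1598.

1598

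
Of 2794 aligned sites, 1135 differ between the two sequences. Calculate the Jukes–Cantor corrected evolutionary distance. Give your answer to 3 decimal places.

p = 1135/2794 ≈ 0.406228.
d = −(3/4) ln(1 − 4p/3) = −0.75 ln(1 − 0.541637) = −0.75 ln(0.458363)
  = −0.75 × (-0.780094) = 0.585071 substitutions/site.

0.585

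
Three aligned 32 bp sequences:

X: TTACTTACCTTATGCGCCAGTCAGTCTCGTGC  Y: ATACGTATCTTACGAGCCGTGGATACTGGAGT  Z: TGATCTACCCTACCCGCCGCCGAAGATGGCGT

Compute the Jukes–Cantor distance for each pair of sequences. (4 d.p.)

X–Y: 14/32 sites differ → p = 0.4375, d = −0.75 ln(1 − 0.583333) = 0.656601 ≈ 0.6566.
X–Z: 16/32 sites differ → p = 0.5, d = −0.75 ln(1 − 0.666667) = 0.823960 ≈ 0.8240.
Y–Z: 14/32 sites differ → p = 0.4375, d = −0.75 ln(1 − 0.583333) = 0.656601 ≈ 0.6566.

d(X,Y) = 0.6566, d(X,Z) = 0.8240, d(Y,Z) = 0.6566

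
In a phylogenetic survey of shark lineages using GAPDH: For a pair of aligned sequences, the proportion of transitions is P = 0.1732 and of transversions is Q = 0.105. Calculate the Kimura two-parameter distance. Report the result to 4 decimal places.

Under the Kimura two-parameter model, d = −½ ln(1 − 2P − Q) − ¼ ln(1 − 2Q).
1 − 2P − Q = 0.5486, giving −½ ln(0.5486) = 0.300193.
1 − 2Q = 0.79, giving −¼ ln(0.79) = 0.058931.
d = 0.300193 + 0.058931 = 0.359124.

0.3591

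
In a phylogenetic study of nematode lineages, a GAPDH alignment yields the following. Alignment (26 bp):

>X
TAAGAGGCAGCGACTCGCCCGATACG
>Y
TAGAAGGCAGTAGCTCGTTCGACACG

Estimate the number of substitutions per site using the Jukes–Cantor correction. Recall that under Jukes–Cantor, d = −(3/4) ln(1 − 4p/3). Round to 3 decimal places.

The sequences differ at 8 of 26 sites (3, 4, 11, 12, 13, 18, 19, 23), so p = 8/26 ≈ 0.307692.
d = −(3/4) ln(1 − 4p/3) = −0.75 ln(1 − 0.410256) = −0.75 ln(0.589744)
  = −0.75 × (-0.528067) = 0.396050 substitutions/site.

0.396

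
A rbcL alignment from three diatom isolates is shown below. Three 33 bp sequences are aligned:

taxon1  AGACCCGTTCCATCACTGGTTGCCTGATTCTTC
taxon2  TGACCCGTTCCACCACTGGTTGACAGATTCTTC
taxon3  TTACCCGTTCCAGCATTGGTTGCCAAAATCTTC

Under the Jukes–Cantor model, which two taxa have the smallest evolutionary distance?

taxon1 and taxon2

taxon1–taxon2: 4/33 differ, p = 0.121, d = 0.132.
taxon1–taxon3: 7/33 differ, p = 0.212, d = 0.249.
taxon2–taxon3: 6/33 differ, p = 0.182, d = 0.208.
The smallest distance is between taxon1 and taxon2.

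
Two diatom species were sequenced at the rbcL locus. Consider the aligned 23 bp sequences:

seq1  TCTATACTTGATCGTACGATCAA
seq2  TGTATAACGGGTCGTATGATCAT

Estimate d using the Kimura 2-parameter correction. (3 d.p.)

Of 23 sites, 3 differences are transitions and 4 are transversions, so P = 3/23 ≈ 0.130435 and Q = 4/23 ≈ 0.173913.
Under the Kimura two-parameter model, d = −½ ln(1 − 2P − Q) − ¼ ln(1 − 2Q).
1 − 2P − Q = 0.565217, giving −½ ln(0.565217) = 0.285273.
1 − 2Q = 0.652174, giving −¼ ln(0.652174) = 0.106861.
d = 0.285273 + 0.106861 = 0.392134.

0.392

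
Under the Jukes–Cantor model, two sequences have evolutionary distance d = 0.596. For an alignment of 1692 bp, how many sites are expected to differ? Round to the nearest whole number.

Invert JC69: p = (3/4)(1 − e^(−4d/3)) = 0.75 × (1 − e^(-0.794667)) = 0.75 × (1 − 0.451732) = 0.411201.
Expected differing sites = pL ≈ 0.411201 × 1692 = 695.752092 ≈ 696.

696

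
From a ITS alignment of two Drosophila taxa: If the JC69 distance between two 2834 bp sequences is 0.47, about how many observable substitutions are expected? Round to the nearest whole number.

Invert JC69: p = (3/4)(1 − e^(−4d/3)) = 0.75 × (1 − e^(-0.626667)) = 0.75 × (1 − 0.534370) = 0.349223.
Expected differing sites = pL ≈ 0.349223 × 2834 = 989.697982 ≈ 990.

990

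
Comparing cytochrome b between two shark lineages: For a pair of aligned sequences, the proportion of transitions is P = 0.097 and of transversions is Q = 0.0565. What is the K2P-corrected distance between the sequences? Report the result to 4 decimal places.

Under the Kimura two-parameter model, d = −½ ln(1 − 2P − Q) − ¼ ln(1 − 2Q).
1 − 2P − Q = 0.7495, giving −½ ln(0.7495) = 0.144174.
1 − 2Q = 0.887, giving −¼ ln(0.887) = 0.029978.
d = 0.144174 + 0.029978 = 0.174152.

0.1742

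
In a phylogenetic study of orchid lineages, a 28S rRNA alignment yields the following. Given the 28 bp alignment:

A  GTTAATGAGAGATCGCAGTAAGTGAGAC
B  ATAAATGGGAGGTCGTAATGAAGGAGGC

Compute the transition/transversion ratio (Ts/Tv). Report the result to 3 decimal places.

4.000

Transitions are A↔G and C↔T; transversions are all other mismatches.
Transitions: 8. Transversions: 2.
R = 8/2 = 4.000.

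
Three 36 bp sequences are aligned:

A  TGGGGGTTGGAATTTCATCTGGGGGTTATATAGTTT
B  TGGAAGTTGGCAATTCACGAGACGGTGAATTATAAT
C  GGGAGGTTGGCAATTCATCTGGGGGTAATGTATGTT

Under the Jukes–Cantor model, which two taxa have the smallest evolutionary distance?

A–B: 15/36 differ, p = 0.417, d = 0.608.
A–C: 8/36 differ, p = 0.222, d = 0.264.
B–C: 12/36 differ, p = 0.333, d = 0.441.
The smallest distance is between A and C.

A and C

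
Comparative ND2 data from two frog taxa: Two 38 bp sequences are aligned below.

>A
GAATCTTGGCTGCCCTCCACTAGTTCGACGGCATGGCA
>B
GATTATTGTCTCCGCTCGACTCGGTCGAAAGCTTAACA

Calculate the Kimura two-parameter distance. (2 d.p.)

0.46

Of 38 sites, 3 differences are transitions and 10 are transversions, so P = 3/38 ≈ 0.078947 and Q = 10/38 ≈ 0.263158.
Under the Kimura two-parameter model, d = −½ ln(1 − 2P − Q) − ¼ ln(1 − 2Q).
1 − 2P − Q = 0.578948, giving −½ ln(0.578948) = 0.273271.
1 − 2Q = 0.473684, giving −¼ ln(0.473684) = 0.186804.
d = 0.273271 + 0.186804 = 0.460075.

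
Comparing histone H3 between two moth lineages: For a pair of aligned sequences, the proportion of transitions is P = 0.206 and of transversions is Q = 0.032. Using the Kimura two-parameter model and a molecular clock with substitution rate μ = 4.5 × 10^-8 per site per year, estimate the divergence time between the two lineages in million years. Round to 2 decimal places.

Under the Kimura two-parameter model, d = −½ ln(1 − 2P − Q) − ¼ ln(1 − 2Q).
1 − 2P − Q = 0.556, giving −½ ln(0.556) = 0.293493.
1 − 2Q = 0.936, giving −¼ ln(0.936) = 0.016535.
d = 0.293493 + 0.016535 = 0.310028.
Under a molecular clock d = 2μt, so t = d/(2μ) = 0.310028 / (2 × 4.5 × 10^-8) = 3.44 million years.

3.44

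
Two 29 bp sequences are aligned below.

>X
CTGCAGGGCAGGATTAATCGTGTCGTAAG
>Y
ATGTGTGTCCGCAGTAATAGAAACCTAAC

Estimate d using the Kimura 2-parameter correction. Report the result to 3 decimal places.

0.797

Of 29 sites, 3 differences are transitions and 11 are transversions, so P = 3/29 ≈ 0.103448 and Q = 11/29 ≈ 0.37931.
Under the Kimura two-parameter model, d = −½ ln(1 − 2P − Q) − ¼ ln(1 − 2Q).
1 − 2P − Q = 0.413794, giving −½ ln(0.413794) = 0.441194.
1 − 2Q = 0.24138, giving −¼ ln(0.24138) = 0.355346.
d = 0.441194 + 0.355346 = 0.796540.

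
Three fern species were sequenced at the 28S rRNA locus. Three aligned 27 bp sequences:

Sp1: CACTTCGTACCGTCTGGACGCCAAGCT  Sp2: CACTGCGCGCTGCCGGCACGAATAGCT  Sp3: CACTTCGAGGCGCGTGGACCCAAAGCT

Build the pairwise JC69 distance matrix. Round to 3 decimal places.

d(Sp1,Sp2) = 0.511, d(Sp1,Sp3) = 0.318, d(Sp2,Sp3) = 0.511

Sp1–Sp2: 10/27 sites differ → p ≈ 0.37037, d = −0.75 ln(1 − 0.493827) = 0.510658 ≈ 0.511.
Sp1–Sp3: 7/27 sites differ → p ≈ 0.259259, d = −0.75 ln(1 − 0.345679) = 0.318118 ≈ 0.318.
Sp2–Sp3: 10/27 sites differ → p ≈ 0.37037, d = −0.75 ln(1 − 0.493827) = 0.510658 ≈ 0.511.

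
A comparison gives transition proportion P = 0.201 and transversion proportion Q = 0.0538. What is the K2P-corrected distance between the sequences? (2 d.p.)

Under the Kimura two-parameter model, d = −½ ln(1 − 2P − Q) − ¼ ln(1 − 2Q).
1 − 2P − Q = 0.5442, giving −½ ln(0.5442) = 0.304219.
1 − 2Q = 0.8924, giving −¼ ln(0.8924) = 0.028460.
d = 0.304219 + 0.028460 = 0.332679.

0.33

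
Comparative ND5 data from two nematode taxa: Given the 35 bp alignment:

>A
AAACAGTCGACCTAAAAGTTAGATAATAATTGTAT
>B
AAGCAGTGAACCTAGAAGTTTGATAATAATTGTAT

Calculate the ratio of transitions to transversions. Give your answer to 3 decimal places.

1.500

Transitions are A↔G and C↔T; transversions are all other mismatches.
Transitions: 3. Transversions: 2.
R = 3/2 = 1.500.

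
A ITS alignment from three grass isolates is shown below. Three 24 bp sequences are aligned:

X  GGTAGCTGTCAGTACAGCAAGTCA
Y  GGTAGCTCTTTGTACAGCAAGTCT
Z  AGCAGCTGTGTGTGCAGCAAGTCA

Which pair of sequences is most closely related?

X–Y: 4/24 differ, p = 0.167, d = 0.188.
X–Z: 5/24 differ, p = 0.208, d = 0.244.
Y–Z: 6/24 differ, p = 0.250, d = 0.304.
The smallest distance is between X and Y.

X and Y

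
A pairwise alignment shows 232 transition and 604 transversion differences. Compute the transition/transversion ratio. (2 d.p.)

R = 232/604 = 0.384105… ≈ 0.38 (to 2 d.p.).

0.38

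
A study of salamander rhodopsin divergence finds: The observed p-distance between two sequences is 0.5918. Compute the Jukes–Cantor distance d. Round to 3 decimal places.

d = −(3/4) ln(1 − 4p/3) = −0.75 ln(1 − 0.789067) = −0.75 ln(0.210933)
  = −0.75 × (-1.556215) = 1.167161 substitutions/site.

1.167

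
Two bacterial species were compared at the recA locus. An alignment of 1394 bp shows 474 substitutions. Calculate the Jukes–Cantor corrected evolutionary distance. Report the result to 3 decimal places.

p = 474/1394 ≈ 0.340029.
d = −(3/4) ln(1 − 4p/3) = −0.75 ln(1 − 0.453372) = −0.75 ln(0.546628)
  = −0.75 × (-0.603987) = 0.452990 substitutions/site.

0.453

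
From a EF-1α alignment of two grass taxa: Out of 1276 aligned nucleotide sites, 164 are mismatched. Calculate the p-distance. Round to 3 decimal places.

0.129

p = 164/1276 = 0.128526… ≈ 0.129 (to 3 d.p.).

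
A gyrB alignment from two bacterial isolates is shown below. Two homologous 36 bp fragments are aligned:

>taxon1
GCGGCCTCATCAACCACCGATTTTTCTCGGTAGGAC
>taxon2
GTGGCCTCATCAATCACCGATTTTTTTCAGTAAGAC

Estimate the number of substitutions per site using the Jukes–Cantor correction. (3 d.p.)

The sequences differ at 5 of 36 sites (2, 14, 26, 29, 33), so p = 5/36 ≈ 0.138889.
d = −(3/4) ln(1 − 4p/3) = −0.75 ln(1 − 0.185185) = −0.75 ln(0.814815)
  = −0.75 × (-0.204794) = 0.153596 substitutions/site.

0.154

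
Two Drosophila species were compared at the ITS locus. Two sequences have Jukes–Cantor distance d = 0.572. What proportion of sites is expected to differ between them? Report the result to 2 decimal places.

0.40

p = (3/4)(1 − e^(−4d/3)) = 0.75 × (1 − e^(-0.762667)) = 0.75 × (1 − 0.466421) = 0.400184.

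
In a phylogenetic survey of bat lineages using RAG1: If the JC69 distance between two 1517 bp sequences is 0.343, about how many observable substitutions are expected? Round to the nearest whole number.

Invert JC69: p = (3/4)(1 − e^(−4d/3)) = 0.75 × (1 − e^(-0.457333)) = 0.75 × (1 − 0.632970) = 0.275273.
Expected differing sites = pL ≈ 0.275273 × 1517 = 417.589141 ≈ 418.

418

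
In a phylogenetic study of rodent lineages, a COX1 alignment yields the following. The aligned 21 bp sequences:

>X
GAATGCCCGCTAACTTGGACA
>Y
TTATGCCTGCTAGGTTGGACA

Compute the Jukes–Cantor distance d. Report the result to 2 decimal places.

0.29

The sequences differ at 5 of 21 sites (1, 2, 8, 13, 14), so p = 5/21 ≈ 0.238095.
d = −(3/4) ln(1 − 4p/3) = −0.75 ln(1 − 0.31746) = −0.75 ln(0.68254)
  = −0.75 × (-0.381934) = 0.286451 substitutions/site.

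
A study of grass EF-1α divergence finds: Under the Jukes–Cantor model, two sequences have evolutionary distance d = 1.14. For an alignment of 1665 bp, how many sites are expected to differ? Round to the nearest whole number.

Invert JC69: p = (3/4)(1 − e^(−4d/3)) = 0.75 × (1 − e^(-1.52)) = 0.75 × (1 − 0.218712) = 0.585966.
Expected differing sites = pL ≈ 0.585966 × 1665 = 975.63339 ≈ 976.

976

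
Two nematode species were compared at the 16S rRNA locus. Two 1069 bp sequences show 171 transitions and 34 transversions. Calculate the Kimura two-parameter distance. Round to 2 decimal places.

0.23

P = 171/1069 ≈ 0.159963 and Q = 34/1069 ≈ 0.031805.
Under the Kimura two-parameter model, d = −½ ln(1 − 2P − Q) − ¼ ln(1 − 2Q).
1 − 2P − Q = 0.648269, giving −½ ln(0.648269) = 0.216725.
1 − 2Q = 0.93639, giving −¼ ln(0.93639) = 0.016431.
d = 0.216725 + 0.016431 = 0.233156.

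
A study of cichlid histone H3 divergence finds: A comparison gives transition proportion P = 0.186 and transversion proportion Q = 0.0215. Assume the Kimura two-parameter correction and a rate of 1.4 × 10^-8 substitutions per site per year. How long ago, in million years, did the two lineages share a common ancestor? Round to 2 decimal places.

Under the Kimura two-parameter model, d = −½ ln(1 − 2P − Q) − ¼ ln(1 − 2Q).
1 − 2P − Q = 0.6065, giving −½ ln(0.6065) = 0.250025.
1 − 2Q = 0.957, giving −¼ ln(0.957) = 0.010988.
d = 0.250025 + 0.010988 = 0.261013.
Under a molecular clock d = 2μt, so t = d/(2μ) = 0.261013 / (2 × 1.4 × 10^-8) = 9.32 million years.

9.32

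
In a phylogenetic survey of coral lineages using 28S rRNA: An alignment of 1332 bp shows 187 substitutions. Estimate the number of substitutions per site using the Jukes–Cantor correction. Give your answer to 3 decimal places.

p = 187/1332 ≈ 0.14039.
d = −(3/4) ln(1 − 4p/3) = −0.75 ln(1 − 0.187187) = −0.75 ln(0.812813)
  = −0.75 × (-0.207254) = 0.155441 substitutions/site.

0.155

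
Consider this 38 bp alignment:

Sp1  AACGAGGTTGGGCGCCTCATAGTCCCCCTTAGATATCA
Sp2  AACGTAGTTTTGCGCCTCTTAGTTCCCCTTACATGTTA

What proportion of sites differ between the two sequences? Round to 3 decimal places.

0.237

The sequences differ at 9 of 38 positions (sites 5, 6, 10, 11, 19, 24, 32, 35, 37).
p = 9/38 = 0.236842… ≈ 0.237 (to 3 d.p.).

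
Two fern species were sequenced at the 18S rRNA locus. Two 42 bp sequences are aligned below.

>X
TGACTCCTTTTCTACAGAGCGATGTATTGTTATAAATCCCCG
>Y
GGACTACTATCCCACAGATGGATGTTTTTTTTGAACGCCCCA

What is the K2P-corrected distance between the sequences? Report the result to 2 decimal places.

0.44

Of 42 sites, 3 differences are transitions and 11 are transversions, so P = 3/42 ≈ 0.071429 and Q = 11/42 ≈ 0.261905.
Under the Kimura two-parameter model, d = −½ ln(1 − 2P − Q) − ¼ ln(1 − 2Q).
1 − 2P − Q = 0.595237, giving −½ ln(0.595237) = 0.259398.
1 − 2Q = 0.47619, giving −¼ ln(0.47619) = 0.185485.
d = 0.259398 + 0.185485 = 0.444883.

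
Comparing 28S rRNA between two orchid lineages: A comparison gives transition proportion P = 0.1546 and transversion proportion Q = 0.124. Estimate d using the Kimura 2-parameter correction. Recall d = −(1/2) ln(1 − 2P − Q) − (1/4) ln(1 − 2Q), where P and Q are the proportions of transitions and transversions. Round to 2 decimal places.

Under the Kimura two-parameter model, d = −½ ln(1 − 2P − Q) − ¼ ln(1 − 2Q).
1 − 2P − Q = 0.5668, giving −½ ln(0.5668) = 0.283874.
1 − 2Q = 0.752, giving −¼ ln(0.752) = 0.071255.
d = 0.283874 + 0.071255 = 0.355129.

0.36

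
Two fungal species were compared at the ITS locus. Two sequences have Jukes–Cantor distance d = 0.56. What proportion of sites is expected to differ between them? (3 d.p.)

p = (3/4)(1 − e^(−4d/3)) = 0.75 × (1 − e^(-0.746667)) = 0.75 × (1 − 0.473944) = 0.394542.

0.395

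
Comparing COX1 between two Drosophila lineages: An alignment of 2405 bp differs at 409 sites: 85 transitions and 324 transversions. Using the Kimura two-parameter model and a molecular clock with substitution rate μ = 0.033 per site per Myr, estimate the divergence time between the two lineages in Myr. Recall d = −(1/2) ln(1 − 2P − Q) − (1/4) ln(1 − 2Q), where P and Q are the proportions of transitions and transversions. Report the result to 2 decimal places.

2.93

P = 85/2405 ≈ 0.035343 and Q = 324/2405 ≈ 0.134719.
Under the Kimura two-parameter model, d = −½ ln(1 − 2P − Q) − ¼ ln(1 − 2Q).
1 − 2P − Q = 0.794595, giving −½ ln(0.794595) = 0.114961.
1 − 2Q = 0.730562, giving −¼ ln(0.730562) = 0.078485.
d = 0.114961 + 0.078485 = 0.193446.
Under a molecular clock d = 2μt, so t = d/(2μ) = 0.193446 / (2 × 0.033) = 2.93 Myr.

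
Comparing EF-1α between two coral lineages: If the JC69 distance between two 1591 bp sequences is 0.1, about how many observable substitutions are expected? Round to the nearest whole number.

Invert JC69: p = (3/4)(1 − e^(−4d/3)) = 0.75 × (1 − e^(-0.133333)) = 0.75 × (1 − 0.875174) = 0.093620.
Expected differing sites = pL ≈ 0.093620 × 1591 = 148.94942 ≈ 149.

149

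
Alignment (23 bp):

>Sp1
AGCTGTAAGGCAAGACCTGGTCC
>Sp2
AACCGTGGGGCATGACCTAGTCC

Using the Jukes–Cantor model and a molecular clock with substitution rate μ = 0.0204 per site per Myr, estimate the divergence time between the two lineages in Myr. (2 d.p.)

The sequences differ at 6 of 23 sites (2, 4, 7, 8, 13, 19), so p = 6/23 ≈ 0.26087.
d = −(3/4) ln(1 − 4p/3) = −0.75 ln(1 − 0.347827) = −0.75 ln(0.652173)
  = −0.75 × (-0.427445) = 0.320584 substitutions/site.
Under a molecular clock d = 2μt, so t = d/(2μ) = 0.320584 / (2 × 0.0204) = 7.86 Myr.

7.86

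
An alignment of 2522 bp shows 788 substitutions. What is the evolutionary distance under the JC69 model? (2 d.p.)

0.40

p = 788/2522 ≈ 0.31245.
d = −(3/4) ln(1 − 4p/3) = −0.75 ln(1 − 0.4166) = −0.75 ln(0.5834)
  = −0.75 × (-0.538882) = 0.404162 substitutions/site.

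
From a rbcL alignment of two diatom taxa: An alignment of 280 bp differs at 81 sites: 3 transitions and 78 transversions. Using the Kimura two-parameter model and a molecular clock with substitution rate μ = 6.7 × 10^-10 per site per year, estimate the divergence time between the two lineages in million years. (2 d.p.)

P = 3/280 ≈ 0.010714 and Q = 78/280 ≈ 0.278571.
Under the Kimura two-parameter model, d = −½ ln(1 − 2P − Q) − ¼ ln(1 − 2Q).
1 − 2P − Q = 0.700001, giving −½ ln(0.700001) = 0.178337.
1 − 2Q = 0.442858, giving −¼ ln(0.442858) = 0.203627.
d = 0.178337 + 0.203627 = 0.381964.
Under a molecular clock d = 2μt, so t = d/(2μ) = 0.381964 / (2 × 6.7 × 10^-10) = 285.05 million years.

285.05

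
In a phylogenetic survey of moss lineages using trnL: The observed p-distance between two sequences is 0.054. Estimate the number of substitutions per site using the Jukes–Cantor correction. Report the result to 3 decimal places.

d = −(3/4) ln(1 − 4p/3) = −0.75 ln(1 − 0.072) = −0.75 ln(0.928)
  = −0.75 × (-0.074724) = 0.056043 substitutions/site.

0.056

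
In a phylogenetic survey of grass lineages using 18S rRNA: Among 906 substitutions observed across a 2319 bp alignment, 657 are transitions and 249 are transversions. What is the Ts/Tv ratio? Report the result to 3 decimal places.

2.639

R = 657/249 = 2.638554… ≈ 2.639 (to 3 d.p.).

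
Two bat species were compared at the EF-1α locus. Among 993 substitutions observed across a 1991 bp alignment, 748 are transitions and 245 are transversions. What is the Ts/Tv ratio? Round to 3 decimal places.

R = 748/245 = 3.053061… ≈ 3.053 (to 3 d.p.).

3.053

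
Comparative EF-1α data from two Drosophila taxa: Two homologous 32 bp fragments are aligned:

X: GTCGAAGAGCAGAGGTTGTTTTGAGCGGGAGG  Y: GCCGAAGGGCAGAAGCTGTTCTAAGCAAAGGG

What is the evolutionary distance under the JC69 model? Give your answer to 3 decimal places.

0.404

The sequences differ at 10 of 32 sites (2, 8, 14, 16, 21, 23, 27, 28, 29, 30), so p = 10/32 = 0.3125.
d = −(3/4) ln(1 − 4p/3) = −0.75 ln(1 − 0.416667) = −0.75 ln(0.583333)
  = −0.75 × (-0.538997) = 0.404248 substitutions/site.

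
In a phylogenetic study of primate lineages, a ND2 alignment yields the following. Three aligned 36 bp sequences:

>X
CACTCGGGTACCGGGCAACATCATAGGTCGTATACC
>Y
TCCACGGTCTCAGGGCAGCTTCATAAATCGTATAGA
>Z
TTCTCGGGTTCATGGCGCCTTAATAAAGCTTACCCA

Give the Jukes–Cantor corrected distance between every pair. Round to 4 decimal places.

d(X,Y) = 0.4926, d(X,Z) = 0.6735, d(Y,Z) = 0.4926

X–Y: 13/36 sites differ → p ≈ 0.361111, d = −0.75 ln(1 − 0.481481) = 0.492584 ≈ 0.4926.
X–Z: 16/36 sites differ → p ≈ 0.444444, d = −0.75 ln(1 − 0.592592) = 0.673455 ≈ 0.6735.
Y–Z: 13/36 sites differ → p ≈ 0.361111, d = −0.75 ln(1 − 0.481481) = 0.492584 ≈ 0.4926.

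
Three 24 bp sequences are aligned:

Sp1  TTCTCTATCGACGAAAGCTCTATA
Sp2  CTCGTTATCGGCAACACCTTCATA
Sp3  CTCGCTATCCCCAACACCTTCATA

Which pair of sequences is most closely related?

Sp2 and Sp3

Sp1–Sp2: 9/24 differ, p = 0.375, d = 0.520.
Sp1–Sp3: 9/24 differ, p = 0.375, d = 0.520.
Sp2–Sp3: 3/24 differ, p = 0.125, d = 0.137.
The smallest distance is between Sp2 and Sp3.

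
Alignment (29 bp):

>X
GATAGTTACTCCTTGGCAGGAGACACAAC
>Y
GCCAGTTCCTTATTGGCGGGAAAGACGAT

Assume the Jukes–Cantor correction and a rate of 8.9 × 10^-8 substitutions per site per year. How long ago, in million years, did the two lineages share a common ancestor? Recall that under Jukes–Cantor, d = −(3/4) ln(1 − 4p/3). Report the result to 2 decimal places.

2.59

The sequences differ at 10 of 29 sites (2, 3, 8, 11, 12, 18, 22, 24, 27, 29), so p = 10/29 ≈ 0.344828.
d = −(3/4) ln(1 − 4p/3) = −0.75 ln(1 − 0.459771) = −0.75 ln(0.540229)
  = −0.75 × (-0.615762) = 0.461822 substitutions/site.
Under a molecular clock d = 2μt, so t = d/(2μ) = 0.461822 / (2 × 8.9 × 10^-8) = 2.59 million years.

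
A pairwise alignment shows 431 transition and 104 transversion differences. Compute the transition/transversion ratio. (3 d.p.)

4.144

R = 431/104 = 4.144230… ≈ 4.144 (to 3 d.p.).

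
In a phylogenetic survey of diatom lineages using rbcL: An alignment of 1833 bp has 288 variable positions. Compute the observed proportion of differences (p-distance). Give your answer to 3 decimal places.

0.157

p = 288/1833 = 0.157119… ≈ 0.157 (to 3 d.p.).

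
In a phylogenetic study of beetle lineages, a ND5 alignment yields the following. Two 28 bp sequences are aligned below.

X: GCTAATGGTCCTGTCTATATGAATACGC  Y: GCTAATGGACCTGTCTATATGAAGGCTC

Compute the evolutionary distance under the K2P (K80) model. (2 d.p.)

Of 28 sites, 1 differences are transitions and 3 are transversions, so P = 1/28 ≈ 0.035714 and Q = 3/28 ≈ 0.107143.
Under the Kimura two-parameter model, d = −½ ln(1 − 2P − Q) − ¼ ln(1 − 2Q).
1 − 2P − Q = 0.821429, giving −½ ln(0.821429) = 0.098355.
1 − 2Q = 0.785714, giving −¼ ln(0.785714) = 0.060291.
d = 0.098355 + 0.060291 = 0.158646.

0.16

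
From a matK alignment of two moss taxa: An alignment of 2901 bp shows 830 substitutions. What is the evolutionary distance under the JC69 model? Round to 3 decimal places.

0.360

p = 830/2901 ≈ 0.286108.
d = −(3/4) ln(1 − 4p/3) = −0.75 ln(1 − 0.381477) = −0.75 ln(0.618523)
  = −0.75 × (-0.480421) = 0.360316 substitutions/site.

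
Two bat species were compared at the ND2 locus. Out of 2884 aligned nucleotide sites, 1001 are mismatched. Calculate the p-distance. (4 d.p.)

0.3471

p = 1001/2884 = 0.347087… ≈ 0.3471 (to 4 d.p.).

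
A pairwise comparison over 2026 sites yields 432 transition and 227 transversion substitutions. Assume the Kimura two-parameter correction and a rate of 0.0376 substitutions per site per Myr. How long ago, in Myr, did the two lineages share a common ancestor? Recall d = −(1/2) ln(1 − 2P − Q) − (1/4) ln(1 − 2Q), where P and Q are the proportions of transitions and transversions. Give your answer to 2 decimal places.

5.98

P = 432/2026 ≈ 0.213228 and Q = 227/2026 ≈ 0.112043.
Under the Kimura two-parameter model, d = −½ ln(1 − 2P − Q) − ¼ ln(1 − 2Q).
1 − 2P − Q = 0.461501, giving −½ ln(0.461501) = 0.386636.
1 − 2Q = 0.775914, giving −¼ ln(0.775914) = 0.063428.
d = 0.386636 + 0.063428 = 0.450064.
Under a molecular clock d = 2μt, so t = d/(2μ) = 0.450064 / (2 × 0.0376) = 5.98 Myr.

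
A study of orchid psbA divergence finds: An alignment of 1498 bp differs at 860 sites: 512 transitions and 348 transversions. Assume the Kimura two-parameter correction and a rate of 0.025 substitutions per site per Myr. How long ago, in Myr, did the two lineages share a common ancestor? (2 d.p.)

P = 512/1498 ≈ 0.341789 and Q = 348/1498 ≈ 0.23231.
Under the Kimura two-parameter model, d = −½ ln(1 − 2P − Q) − ¼ ln(1 − 2Q).
1 − 2P − Q = 0.084112, giving −½ ln(0.084112) = 1.237803.
1 − 2Q = 0.53538, giving −¼ ln(0.53538) = 0.156195.
d = 1.237803 + 0.156195 = 1.393998.
Under a molecular clock d = 2μt, so t = d/(2μ) = 1.393998 / (2 × 0.025) = 27.88 Myr.

27.88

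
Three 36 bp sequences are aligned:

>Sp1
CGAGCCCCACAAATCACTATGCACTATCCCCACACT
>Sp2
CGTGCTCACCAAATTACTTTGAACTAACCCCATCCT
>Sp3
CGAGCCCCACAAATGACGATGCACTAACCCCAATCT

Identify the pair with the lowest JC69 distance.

Sp1–Sp2: 10/36 differ, p = 0.278, d = 0.347.
Sp1–Sp3: 5/36 differ, p = 0.139, d = 0.154.
Sp2–Sp3: 10/36 differ, p = 0.278, d = 0.347.
The smallest distance is between Sp1 and Sp3.

Sp1 and Sp3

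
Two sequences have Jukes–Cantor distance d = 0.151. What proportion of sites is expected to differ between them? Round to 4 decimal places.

p = (3/4)(1 − e^(−4d/3)) = 0.75 × (1 − e^(-0.201333)) = 0.75 × (1 − 0.817640) = 0.136770.

0.1368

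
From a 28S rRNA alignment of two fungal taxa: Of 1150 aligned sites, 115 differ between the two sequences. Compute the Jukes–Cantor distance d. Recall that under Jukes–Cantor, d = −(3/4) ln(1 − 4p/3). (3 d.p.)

p = 115/1150 = 0.1.
d = −(3/4) ln(1 − 4p/3) = −0.75 ln(1 − 0.133333) = −0.75 ln(0.866667)
  = −0.75 × (-0.143100) = 0.107325 substitutions/site.

0.107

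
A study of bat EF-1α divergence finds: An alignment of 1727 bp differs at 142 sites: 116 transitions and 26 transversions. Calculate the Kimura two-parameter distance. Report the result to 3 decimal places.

0.089

P = 116/1727 ≈ 0.067169 and Q = 26/1727 ≈ 0.015055.
Under the Kimura two-parameter model, d = −½ ln(1 − 2P − Q) − ¼ ln(1 − 2Q).
1 − 2P − Q = 0.850607, giving −½ ln(0.850607) = 0.080903.
1 − 2Q = 0.96989, giving −¼ ln(0.96989) = 0.007643.
d = 0.080903 + 0.007643 = 0.088546.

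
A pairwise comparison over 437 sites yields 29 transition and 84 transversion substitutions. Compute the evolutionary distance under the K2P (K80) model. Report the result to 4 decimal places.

0.3178

P = 29/437 ≈ 0.066362 and Q = 84/437 ≈ 0.19222.
Under the Kimura two-parameter model, d = −½ ln(1 − 2P − Q) − ¼ ln(1 − 2Q).
1 − 2P − Q = 0.675056, giving −½ ln(0.675056) = 0.196480.
1 − 2Q = 0.61556, giving −¼ ln(0.61556) = 0.121306.
d = 0.196480 + 0.121306 = 0.317786.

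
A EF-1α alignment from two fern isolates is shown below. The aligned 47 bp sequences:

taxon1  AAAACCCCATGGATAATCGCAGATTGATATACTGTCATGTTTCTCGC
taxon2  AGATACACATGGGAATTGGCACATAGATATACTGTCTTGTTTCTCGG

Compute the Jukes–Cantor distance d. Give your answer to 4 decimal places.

0.3121

The sequences differ at 12 of 47 sites, so p = 12/47 ≈ 0.255319.
d = −(3/4) ln(1 − 4p/3) = −0.75 ln(1 − 0.340425) = −0.75 ln(0.659575)
  = −0.75 × (-0.416160) = 0.312120 substitutions/site.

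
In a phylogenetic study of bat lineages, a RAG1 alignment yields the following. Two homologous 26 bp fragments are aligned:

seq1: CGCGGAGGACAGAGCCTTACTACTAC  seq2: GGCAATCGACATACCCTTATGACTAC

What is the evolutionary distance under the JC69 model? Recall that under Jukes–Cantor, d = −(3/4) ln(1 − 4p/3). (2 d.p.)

0.46

The sequences differ at 9 of 26 sites (1, 4, 5, 6, 7, 12, 14, 20, 21), so p = 9/26 ≈ 0.346154.
d = −(3/4) ln(1 − 4p/3) = −0.75 ln(1 − 0.461539) = −0.75 ln(0.538461)
  = −0.75 × (-0.619040) = 0.464280 substitutions/site.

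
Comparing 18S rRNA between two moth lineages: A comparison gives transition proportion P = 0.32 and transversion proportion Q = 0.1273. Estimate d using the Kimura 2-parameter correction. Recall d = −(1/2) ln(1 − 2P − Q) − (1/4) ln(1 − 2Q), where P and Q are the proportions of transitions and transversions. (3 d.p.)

0.802

Under the Kimura two-parameter model, d = −½ ln(1 − 2P − Q) − ¼ ln(1 − 2Q).
1 − 2P − Q = 0.2327, giving −½ ln(0.2327) = 0.729003.
1 − 2Q = 0.7454, giving −¼ ln(0.7454) = 0.073459.
d = 0.729003 + 0.073459 = 0.802462.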